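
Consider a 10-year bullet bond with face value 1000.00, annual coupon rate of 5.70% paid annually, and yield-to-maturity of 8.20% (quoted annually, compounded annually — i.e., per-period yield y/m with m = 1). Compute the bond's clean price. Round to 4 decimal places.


Answer: Price = 833.7508

Derivation:
Coupon per period c = face * coupon_rate / m = 57.000000
Periods per year m = 1; per-period yield y/m = 0.082000
Number of cashflows N = 10
Cashflows (t years, CF_t, discount factor 1/(1+y/m)^(m*t), PV):
  t = 1.0000: CF_t = 57.000000, DF = 0.924214, PV = 52.680222
  t = 2.0000: CF_t = 57.000000, DF = 0.854172, PV = 48.687821
  t = 3.0000: CF_t = 57.000000, DF = 0.789438, PV = 44.997986
  t = 4.0000: CF_t = 57.000000, DF = 0.729610, PV = 41.587787
  t = 5.0000: CF_t = 57.000000, DF = 0.674316, PV = 38.436032
  t = 6.0000: CF_t = 57.000000, DF = 0.623213, PV = 35.523135
  t = 7.0000: CF_t = 57.000000, DF = 0.575982, PV = 32.830994
  t = 8.0000: CF_t = 57.000000, DF = 0.532331, PV = 30.342878
  t = 9.0000: CF_t = 57.000000, DF = 0.491988, PV = 28.043325
  t = 10.0000: CF_t = 1057.000000, DF = 0.454703, PV = 480.620598
Price P = sum_t PV_t = 833.750778


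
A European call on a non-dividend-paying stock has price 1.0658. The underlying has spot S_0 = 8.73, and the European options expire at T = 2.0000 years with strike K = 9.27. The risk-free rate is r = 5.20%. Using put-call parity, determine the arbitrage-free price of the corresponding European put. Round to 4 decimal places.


Answer: Put price = 0.6902

Derivation:
Put-call parity: C - P = S_0 * exp(-qT) - K * exp(-rT).
S_0 * exp(-qT) = 8.7300 * 1.00000000 = 8.73000000
K * exp(-rT) = 9.2700 * 0.90122530 = 8.35435851
P = C - S*exp(-qT) + K*exp(-rT)
P = 1.0658 - 8.73000000 + 8.35435851 = 0.6902


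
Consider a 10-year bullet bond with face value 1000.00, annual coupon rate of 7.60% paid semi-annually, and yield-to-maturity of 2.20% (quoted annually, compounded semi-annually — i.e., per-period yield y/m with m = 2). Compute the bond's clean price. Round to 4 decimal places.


Coupon per period c = face * coupon_rate / m = 38.000000
Periods per year m = 2; per-period yield y/m = 0.011000
Number of cashflows N = 20
Cashflows (t years, CF_t, discount factor 1/(1+y/m)^(m*t), PV):
  t = 0.5000: CF_t = 38.000000, DF = 0.989120, PV = 37.586548
  t = 1.0000: CF_t = 38.000000, DF = 0.978358, PV = 37.177594
  t = 1.5000: CF_t = 38.000000, DF = 0.967713, PV = 36.773090
  t = 2.0000: CF_t = 38.000000, DF = 0.957184, PV = 36.372988
  t = 2.5000: CF_t = 38.000000, DF = 0.946769, PV = 35.977238
  t = 3.0000: CF_t = 38.000000, DF = 0.936468, PV = 35.585794
  t = 3.5000: CF_t = 38.000000, DF = 0.926279, PV = 35.198610
  t = 4.0000: CF_t = 38.000000, DF = 0.916201, PV = 34.815638
  t = 4.5000: CF_t = 38.000000, DF = 0.906232, PV = 34.436832
  t = 5.0000: CF_t = 38.000000, DF = 0.896372, PV = 34.062149
  t = 5.5000: CF_t = 38.000000, DF = 0.886620, PV = 33.691542
  t = 6.0000: CF_t = 38.000000, DF = 0.876973, PV = 33.324967
  t = 6.5000: CF_t = 38.000000, DF = 0.867431, PV = 32.962381
  t = 7.0000: CF_t = 38.000000, DF = 0.857993, PV = 32.603740
  t = 7.5000: CF_t = 38.000000, DF = 0.848658, PV = 32.249001
  t = 8.0000: CF_t = 38.000000, DF = 0.839424, PV = 31.898121
  t = 8.5000: CF_t = 38.000000, DF = 0.830291, PV = 31.551060
  t = 9.0000: CF_t = 38.000000, DF = 0.821257, PV = 31.207774
  t = 9.5000: CF_t = 38.000000, DF = 0.812322, PV = 30.868224
  t = 10.0000: CF_t = 1038.000000, DF = 0.803483, PV = 834.015730
Price P = sum_t PV_t = 1482.359020

Answer: Price = 1482.3590


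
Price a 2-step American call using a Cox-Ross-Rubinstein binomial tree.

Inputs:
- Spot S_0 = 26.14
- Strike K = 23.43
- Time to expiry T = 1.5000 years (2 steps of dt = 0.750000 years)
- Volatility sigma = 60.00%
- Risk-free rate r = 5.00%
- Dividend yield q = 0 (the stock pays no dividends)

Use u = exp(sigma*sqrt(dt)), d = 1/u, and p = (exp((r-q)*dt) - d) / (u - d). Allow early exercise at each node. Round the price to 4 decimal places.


dt = T/N = 0.750000
u = exp(sigma*sqrt(dt)) = 1.681381; d = 1/u = 0.594749
p = (exp((r-q)*dt) - d) / (u - d) = 0.408108
Discount per step: exp(-r*dt) = 0.963194
Stock lattice S(k, i) with i counting down-moves:
  k=0: S(0,0) = 26.1400
  k=1: S(1,0) = 43.9513; S(1,1) = 15.5467
  k=2: S(2,0) = 73.8988; S(2,1) = 26.1400; S(2,2) = 9.2464
Terminal payoffs V(N, i) = max(S_T - K, 0):
  V(2,0) = 50.468845; V(2,1) = 2.710000; V(2,2) = 0.000000
Backward induction: V(k, i) = exp(-r*dt) * [p * V(k+1, i) + (1-p) * V(k+1, i+1)]; then take max(V_cont, immediate exercise) for American.
  V(1,0) = exp(-r*dt) * [p*50.468845 + (1-p)*2.710000] = 21.383644; exercise = 20.521289; V(1,0) = max -> 21.383644
  V(1,1) = exp(-r*dt) * [p*2.710000 + (1-p)*0.000000] = 1.065266; exercise = 0.000000; V(1,1) = max -> 1.065266
  V(0,0) = exp(-r*dt) * [p*21.383644 + (1-p)*1.065266] = 9.012951; exercise = 2.710000; V(0,0) = max -> 9.012951

Answer: Price = V(0,0) = 9.0130


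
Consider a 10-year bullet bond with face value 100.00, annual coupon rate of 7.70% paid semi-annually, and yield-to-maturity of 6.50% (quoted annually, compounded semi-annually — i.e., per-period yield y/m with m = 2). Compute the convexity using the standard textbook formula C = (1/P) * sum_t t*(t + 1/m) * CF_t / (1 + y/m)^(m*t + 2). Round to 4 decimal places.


Answer: Convexity = 63.6258

Derivation:
Coupon per period c = face * coupon_rate / m = 3.850000
Periods per year m = 2; per-period yield y/m = 0.032500
Number of cashflows N = 20
Cashflows (t years, CF_t, discount factor 1/(1+y/m)^(m*t), PV):
  t = 0.5000: CF_t = 3.850000, DF = 0.968523, PV = 3.728814
  t = 1.0000: CF_t = 3.850000, DF = 0.938037, PV = 3.611442
  t = 1.5000: CF_t = 3.850000, DF = 0.908510, PV = 3.497764
  t = 2.0000: CF_t = 3.850000, DF = 0.879913, PV = 3.387665
  t = 2.5000: CF_t = 3.850000, DF = 0.852216, PV = 3.281032
  t = 3.0000: CF_t = 3.850000, DF = 0.825391, PV = 3.177755
  t = 3.5000: CF_t = 3.850000, DF = 0.799410, PV = 3.077729
  t = 4.0000: CF_t = 3.850000, DF = 0.774247, PV = 2.980851
  t = 4.5000: CF_t = 3.850000, DF = 0.749876, PV = 2.887023
  t = 5.0000: CF_t = 3.850000, DF = 0.726272, PV = 2.796148
  t = 5.5000: CF_t = 3.850000, DF = 0.703411, PV = 2.708133
  t = 6.0000: CF_t = 3.850000, DF = 0.681270, PV = 2.622890
  t = 6.5000: CF_t = 3.850000, DF = 0.659826, PV = 2.540329
  t = 7.0000: CF_t = 3.850000, DF = 0.639056, PV = 2.460367
  t = 7.5000: CF_t = 3.850000, DF = 0.618941, PV = 2.382922
  t = 8.0000: CF_t = 3.850000, DF = 0.599458, PV = 2.307915
  t = 8.5000: CF_t = 3.850000, DF = 0.580589, PV = 2.235269
  t = 9.0000: CF_t = 3.850000, DF = 0.562314, PV = 2.164909
  t = 9.5000: CF_t = 3.850000, DF = 0.544614, PV = 2.096764
  t = 10.0000: CF_t = 103.850000, DF = 0.527471, PV = 54.777889
Price P = sum_t PV_t = 108.723608
Convexity numerator sum_t t*(t + 1/m) * CF_t / (1+y/m)^(m*t + 2):
  t = 0.5000: term = 1.748882
  t = 1.0000: term = 5.081498
  t = 1.5000: term = 9.843095
  t = 2.0000: term = 15.888773
  t = 2.5000: term = 23.082964
  t = 3.0000: term = 31.298934
  t = 3.5000: term = 40.418317
  t = 4.0000: term = 50.330661
  t = 4.5000: term = 60.933003
  t = 5.0000: term = 72.129463
  t = 5.5000: term = 83.830853
  t = 6.0000: term = 95.954311
  t = 6.5000: term = 108.422950
  t = 7.0000: term = 121.165525
  t = 7.5000: term = 134.116112
  t = 8.0000: term = 147.213811
  t = 8.5000: term = 160.402458
  t = 9.0000: term = 173.630349
  t = 9.5000: term = 186.849985
  t = 10.0000: term = 5395.286018
Convexity = (1/P) * sum = 6917.627962 / 108.723608 = 63.625813


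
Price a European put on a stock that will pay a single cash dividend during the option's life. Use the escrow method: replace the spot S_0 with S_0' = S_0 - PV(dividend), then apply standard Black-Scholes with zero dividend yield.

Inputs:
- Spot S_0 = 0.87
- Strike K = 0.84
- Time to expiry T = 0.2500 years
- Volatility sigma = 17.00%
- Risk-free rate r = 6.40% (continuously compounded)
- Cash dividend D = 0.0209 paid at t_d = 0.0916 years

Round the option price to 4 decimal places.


Answer: Price = 0.0185

Derivation:
PV(D) = D * exp(-r * t_d) = 0.0209 * 0.99415475 = 0.02077783
S_0' = S_0 - PV(D) = 0.8700 - 0.02077783 = 0.84922217
d1 = (ln(S_0'/K) + (r + sigma^2/2)*T) / (sigma*sqrt(T)) = 0.35919341
d2 = d1 - sigma*sqrt(T) = 0.27419341
exp(-rT) = 0.98412732
N(-d1) = 0.35972520; N(-d2) = 0.39196800
P = K * exp(-rT) * N(-d2) - S_0' * N(-d1) = 0.8400 * 0.98412732 * 0.39196800 - 0.84922217 * 0.35972520 = 0.0185


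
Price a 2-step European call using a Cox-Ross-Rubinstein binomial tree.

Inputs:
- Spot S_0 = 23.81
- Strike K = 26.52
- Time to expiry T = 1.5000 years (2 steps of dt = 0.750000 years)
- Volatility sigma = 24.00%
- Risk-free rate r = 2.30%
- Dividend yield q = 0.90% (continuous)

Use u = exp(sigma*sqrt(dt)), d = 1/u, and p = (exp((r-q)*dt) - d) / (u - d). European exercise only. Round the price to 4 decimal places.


dt = T/N = 0.750000
u = exp(sigma*sqrt(dt)) = 1.231024; d = 1/u = 0.812332
p = (exp((r-q)*dt) - d) / (u - d) = 0.473435
Discount per step: exp(-r*dt) = 0.982898
Stock lattice S(k, i) with i counting down-moves:
  k=0: S(0,0) = 23.8100
  k=1: S(1,0) = 29.3107; S(1,1) = 19.3416
  k=2: S(2,0) = 36.0821; S(2,1) = 23.8100; S(2,2) = 15.7118
Terminal payoffs V(N, i) = max(S_T - K, 0):
  V(2,0) = 9.562135; V(2,1) = 0.000000; V(2,2) = 0.000000
Backward induction: V(k, i) = exp(-r*dt) * [p * V(k+1, i) + (1-p) * V(k+1, i+1)].
  V(1,0) = exp(-r*dt) * [p*9.562135 + (1-p)*0.000000] = 4.449627
  V(1,1) = exp(-r*dt) * [p*0.000000 + (1-p)*0.000000] = 0.000000
  V(0,0) = exp(-r*dt) * [p*4.449627 + (1-p)*0.000000] = 2.070582

Answer: Price = V(0,0) = 2.0706


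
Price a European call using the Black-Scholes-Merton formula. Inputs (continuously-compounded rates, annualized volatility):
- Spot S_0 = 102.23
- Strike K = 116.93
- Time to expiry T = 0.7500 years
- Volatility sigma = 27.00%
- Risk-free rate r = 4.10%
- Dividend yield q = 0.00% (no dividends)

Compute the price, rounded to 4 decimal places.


Answer: Price = 5.4180

Derivation:
d1 = (ln(S/K) + (r - q + 0.5*sigma^2) * T) / (sigma * sqrt(T)) = -0.32615068
d2 = d1 - sigma * sqrt(T) = -0.55997754
exp(-rT) = 0.96971797; exp(-qT) = 1.00000000
C = S_0 * exp(-qT) * N(d1) - K * exp(-rT) * N(d2)
N(d1) = 0.37215518; N(d2) = 0.28774738
C = 102.2300 * 1.00000000 * 0.37215518 - 116.9300 * 0.96971797 * 0.28774738 = 5.4180


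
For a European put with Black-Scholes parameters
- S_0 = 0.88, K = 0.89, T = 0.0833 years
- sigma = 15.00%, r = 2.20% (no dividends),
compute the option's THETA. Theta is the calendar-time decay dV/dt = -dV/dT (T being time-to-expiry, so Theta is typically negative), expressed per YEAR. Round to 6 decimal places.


Answer: Theta = -0.077847

Derivation:
d1 = -0.1970274012; d2 = -0.2403200102
phi(d1) = 0.3912735170; exp(-qT) = 1.0000000000; exp(-rT) = 0.9981690782
Theta = -S*exp(-qT)*phi(d1)*sigma/(2*sqrt(T)) + r*K*exp(-rT)*N(-d2) - q*S*exp(-qT)*N(-d1)
N(-d1) = 0.5780969525; N(-d2) = 0.5949589082; sqrt(T) = 0.2886173938
Term 1 = -0.8800 * 1.0000000000 * 0.3912735170 * 0.1500 / (2 * 0.2886173938) = -0.0894750375
Term 2 = 0.0220 * 0.8900 * 0.9981690782 * 0.5949589082 = 0.0116279665
Term 3 = 0 (no dividend yield, q = 0)
Theta = -0.0894750375 + (0.0116279665) + (0.0000000000) = -0.077847


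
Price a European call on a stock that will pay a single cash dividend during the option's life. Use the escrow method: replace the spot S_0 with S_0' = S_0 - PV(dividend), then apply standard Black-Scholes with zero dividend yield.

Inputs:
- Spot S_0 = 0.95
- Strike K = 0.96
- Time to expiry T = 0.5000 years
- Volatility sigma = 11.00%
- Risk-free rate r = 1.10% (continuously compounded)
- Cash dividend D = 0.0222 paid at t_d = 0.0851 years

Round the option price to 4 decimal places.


PV(D) = D * exp(-r * t_d) = 0.0222 * 0.99906434 = 0.02217923
S_0' = S_0 - PV(D) = 0.9500 - 0.02217923 = 0.92782077
d1 = (ln(S_0'/K) + (r + sigma^2/2)*T) / (sigma*sqrt(T)) = -0.32873657
d2 = d1 - sigma*sqrt(T) = -0.40651831
exp(-rT) = 0.99451510
N(d1) = 0.37117741; N(d2) = 0.34218090
C = S_0' * N(d1) - K * exp(-rT) * N(d2) = 0.92782077 * 0.37117741 - 0.9600 * 0.99451510 * 0.34218090 = 0.0177

Answer: Price = 0.0177


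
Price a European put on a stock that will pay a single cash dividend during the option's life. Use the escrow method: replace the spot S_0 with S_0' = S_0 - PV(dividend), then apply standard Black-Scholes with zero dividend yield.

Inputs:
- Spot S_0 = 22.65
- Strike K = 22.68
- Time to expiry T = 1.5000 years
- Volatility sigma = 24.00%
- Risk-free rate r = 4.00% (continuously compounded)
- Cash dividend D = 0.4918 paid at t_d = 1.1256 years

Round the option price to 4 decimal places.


PV(D) = D * exp(-r * t_d) = 0.4918 * 0.95597454 = 0.47014828
S_0' = S_0 - PV(D) = 22.6500 - 0.47014828 = 22.17985172
d1 = (ln(S_0'/K) + (r + sigma^2/2)*T) / (sigma*sqrt(T)) = 0.27523017
d2 = d1 - sigma*sqrt(T) = -0.01870860
exp(-rT) = 0.94176453
N(-d1) = 0.39156970; N(-d2) = 0.50746322
P = K * exp(-rT) * N(-d2) - S_0' * N(-d1) = 22.6800 * 0.94176453 * 0.50746322 - 22.17985172 * 0.39156970 = 2.1541

Answer: Price = 2.1541


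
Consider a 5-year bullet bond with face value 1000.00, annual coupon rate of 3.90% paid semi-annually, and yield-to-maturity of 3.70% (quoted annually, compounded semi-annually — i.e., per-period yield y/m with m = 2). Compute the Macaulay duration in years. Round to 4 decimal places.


Answer: Macaulay duration = 4.5931 years

Derivation:
Coupon per period c = face * coupon_rate / m = 19.500000
Periods per year m = 2; per-period yield y/m = 0.018500
Number of cashflows N = 10
Cashflows (t years, CF_t, discount factor 1/(1+y/m)^(m*t), PV):
  t = 0.5000: CF_t = 19.500000, DF = 0.981836, PV = 19.145803
  t = 1.0000: CF_t = 19.500000, DF = 0.964002, PV = 18.798039
  t = 1.5000: CF_t = 19.500000, DF = 0.946492, PV = 18.456592
  t = 2.0000: CF_t = 19.500000, DF = 0.929300, PV = 18.121347
  t = 2.5000: CF_t = 19.500000, DF = 0.912420, PV = 17.792192
  t = 3.0000: CF_t = 19.500000, DF = 0.895847, PV = 17.469015
  t = 3.5000: CF_t = 19.500000, DF = 0.879575, PV = 17.151708
  t = 4.0000: CF_t = 19.500000, DF = 0.863598, PV = 16.840165
  t = 4.5000: CF_t = 19.500000, DF = 0.847912, PV = 16.534281
  t = 5.0000: CF_t = 1019.500000, DF = 0.832510, PV = 848.744351
Price P = sum_t PV_t = 1009.053492
Macaulay numerator sum_t t * PV_t:
  t * PV_t at t = 0.5000: 9.572901
  t * PV_t at t = 1.0000: 18.798039
  t * PV_t at t = 1.5000: 27.684888
  t * PV_t at t = 2.0000: 36.242694
  t * PV_t at t = 2.5000: 44.480479
  t * PV_t at t = 3.0000: 52.407044
  t * PV_t at t = 3.5000: 60.030978
  t * PV_t at t = 4.0000: 67.360660
  t * PV_t at t = 4.5000: 74.404264
  t * PV_t at t = 5.0000: 4243.721755
Macaulay duration D = (sum_t t * PV_t) / P = 4634.703703 / 1009.053492 = 4.593120


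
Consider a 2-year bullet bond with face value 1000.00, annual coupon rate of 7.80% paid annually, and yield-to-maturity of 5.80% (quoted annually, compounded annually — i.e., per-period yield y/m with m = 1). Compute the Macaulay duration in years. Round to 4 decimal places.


Coupon per period c = face * coupon_rate / m = 78.000000
Periods per year m = 1; per-period yield y/m = 0.058000
Number of cashflows N = 2
Cashflows (t years, CF_t, discount factor 1/(1+y/m)^(m*t), PV):
  t = 1.0000: CF_t = 78.000000, DF = 0.945180, PV = 73.724008
  t = 2.0000: CF_t = 1078.000000, DF = 0.893364, PV = 963.046873
Price P = sum_t PV_t = 1036.770881
Macaulay numerator sum_t t * PV_t:
  t * PV_t at t = 1.0000: 73.724008
  t * PV_t at t = 2.0000: 1926.093746
Macaulay duration D = (sum_t t * PV_t) / P = 1999.817754 / 1036.770881 = 1.928891

Answer: Macaulay duration = 1.9289 years


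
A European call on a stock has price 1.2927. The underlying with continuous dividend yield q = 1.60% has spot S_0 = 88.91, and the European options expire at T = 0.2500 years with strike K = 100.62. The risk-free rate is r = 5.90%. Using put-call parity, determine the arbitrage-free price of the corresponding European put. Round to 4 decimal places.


Answer: Put price = 11.8844

Derivation:
Put-call parity: C - P = S_0 * exp(-qT) - K * exp(-rT).
S_0 * exp(-qT) = 88.9100 * 0.99600799 = 88.55507033
K * exp(-rT) = 100.6200 * 0.98535825 = 99.14674695
P = C - S*exp(-qT) + K*exp(-rT)
P = 1.2927 - 88.55507033 + 99.14674695 = 11.8844


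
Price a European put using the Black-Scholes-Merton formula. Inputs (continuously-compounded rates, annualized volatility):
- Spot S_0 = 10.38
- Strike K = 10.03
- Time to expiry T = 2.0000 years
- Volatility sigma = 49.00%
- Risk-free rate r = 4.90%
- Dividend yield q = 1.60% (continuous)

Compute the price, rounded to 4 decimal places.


d1 = (ln(S/K) + (r - q + 0.5*sigma^2) * T) / (sigma * sqrt(T)) = 0.49122315
d2 = d1 - sigma * sqrt(T) = -0.20174150
exp(-rT) = 0.90664890; exp(-qT) = 0.96850658
P = K * exp(-rT) * N(-d2) - S_0 * exp(-qT) * N(-d1)
N(-d1) = 0.31163431; N(-d2) = 0.57994059
P = 10.0300 * 0.90664890 * 0.57994059 - 10.3800 * 0.96850658 * 0.31163431 = 2.1409

Answer: Price = 2.1409


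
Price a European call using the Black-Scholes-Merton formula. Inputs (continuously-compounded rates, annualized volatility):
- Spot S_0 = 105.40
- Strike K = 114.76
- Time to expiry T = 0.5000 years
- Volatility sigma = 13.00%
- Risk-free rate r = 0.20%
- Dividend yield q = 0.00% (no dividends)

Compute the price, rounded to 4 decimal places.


d1 = (ln(S/K) + (r - q + 0.5*sigma^2) * T) / (sigma * sqrt(T)) = -0.86871174
d2 = d1 - sigma * sqrt(T) = -0.96063562
exp(-rT) = 0.99900050; exp(-qT) = 1.00000000
C = S_0 * exp(-qT) * N(d1) - K * exp(-rT) * N(d2)
N(d1) = 0.19250241; N(d2) = 0.16836771
C = 105.4000 * 1.00000000 * 0.19250241 - 114.7600 * 0.99900050 * 0.16836771 = 0.9872

Answer: Price = 0.9872


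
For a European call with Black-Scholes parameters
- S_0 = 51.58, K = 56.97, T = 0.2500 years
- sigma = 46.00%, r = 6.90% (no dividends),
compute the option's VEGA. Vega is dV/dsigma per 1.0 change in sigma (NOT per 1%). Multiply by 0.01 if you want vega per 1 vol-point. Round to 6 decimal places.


Answer: Vega = 9.991491

Derivation:
d1 = -0.2421339697; d2 = -0.4721339697
phi(d1) = 0.3874172649; exp(-qT) = 1.0000000000; exp(-rT) = 0.9828979294
Vega = S * exp(-qT) * phi(d1) * sqrt(T) = 51.5800 * 1.0000000000 * 0.3874172649 * 0.5000000000 = 9.991491


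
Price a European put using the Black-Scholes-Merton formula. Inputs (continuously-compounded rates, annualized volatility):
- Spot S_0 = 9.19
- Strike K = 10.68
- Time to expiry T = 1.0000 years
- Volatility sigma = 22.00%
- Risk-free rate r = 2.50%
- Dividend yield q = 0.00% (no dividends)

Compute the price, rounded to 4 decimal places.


d1 = (ln(S/K) + (r - q + 0.5*sigma^2) * T) / (sigma * sqrt(T)) = -0.45934953
d2 = d1 - sigma * sqrt(T) = -0.67934953
exp(-rT) = 0.97530991; exp(-qT) = 1.00000000
P = K * exp(-rT) * N(-d2) - S_0 * exp(-qT) * N(-d1)
N(-d1) = 0.67700841; N(-d2) = 0.75154179
P = 10.6800 * 0.97530991 * 0.75154179 - 9.1900 * 1.00000000 * 0.67700841 = 1.6066

Answer: Price = 1.6066


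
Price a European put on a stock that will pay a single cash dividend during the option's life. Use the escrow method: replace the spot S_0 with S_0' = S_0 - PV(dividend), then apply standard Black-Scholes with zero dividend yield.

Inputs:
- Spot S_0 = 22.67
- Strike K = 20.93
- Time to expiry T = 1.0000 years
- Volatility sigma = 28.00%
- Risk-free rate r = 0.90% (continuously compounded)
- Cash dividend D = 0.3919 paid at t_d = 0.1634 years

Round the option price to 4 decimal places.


Answer: Price = 1.7039

Derivation:
PV(D) = D * exp(-r * t_d) = 0.3919 * 0.99853048 = 0.39132410
S_0' = S_0 - PV(D) = 22.6700 - 0.39132410 = 22.27867590
d1 = (ln(S_0'/K) + (r + sigma^2/2)*T) / (sigma*sqrt(T)) = 0.39516588
d2 = d1 - sigma*sqrt(T) = 0.11516588
exp(-rT) = 0.99104038
N(-d1) = 0.34636023; N(-d2) = 0.45415682
P = K * exp(-rT) * N(-d2) - S_0' * N(-d1) = 20.9300 * 0.99104038 * 0.45415682 - 22.27867590 * 0.34636023 = 1.7039


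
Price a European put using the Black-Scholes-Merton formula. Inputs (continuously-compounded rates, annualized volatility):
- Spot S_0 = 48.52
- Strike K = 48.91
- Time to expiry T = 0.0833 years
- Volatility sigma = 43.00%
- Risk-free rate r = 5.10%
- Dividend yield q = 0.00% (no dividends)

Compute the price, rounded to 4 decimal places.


Answer: Price = 2.4977

Derivation:
d1 = (ln(S/K) + (r - q + 0.5*sigma^2) * T) / (sigma * sqrt(T)) = 0.03177615
d2 = d1 - sigma * sqrt(T) = -0.09232933
exp(-rT) = 0.99576071; exp(-qT) = 1.00000000
P = K * exp(-rT) * N(-d2) - S_0 * exp(-qT) * N(-d1)
N(-d1) = 0.48732528; N(-d2) = 0.53678181
P = 48.9100 * 0.99576071 * 0.53678181 - 48.5200 * 1.00000000 * 0.48732528 = 2.4977


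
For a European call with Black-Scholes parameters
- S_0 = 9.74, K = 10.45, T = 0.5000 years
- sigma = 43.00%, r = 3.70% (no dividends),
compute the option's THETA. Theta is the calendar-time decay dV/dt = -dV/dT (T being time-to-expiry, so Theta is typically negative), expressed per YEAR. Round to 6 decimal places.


d1 = -0.0185356063; d2 = -0.3225915222
phi(d1) = 0.3988737542; exp(-qT) = 1.0000000000; exp(-rT) = 0.9816700746
Theta = -S*exp(-qT)*phi(d1)*sigma/(2*sqrt(T)) - r*K*exp(-rT)*N(d2) + q*S*exp(-qT)*N(d1)
N(d1) = 0.4926057864; N(d2) = 0.3735023075; sqrt(T) = 0.7071067812
Term 1 = -9.7400 * 1.0000000000 * 0.3988737542 * 0.4300 / (2 * 0.7071067812) = -1.1812664662
Term 2 = -0.0370 * 10.4500 * 0.9816700746 * 0.3735023075 = -0.1417675571
Term 3 = 0 (no dividend yield, q = 0)
Theta = -1.1812664662 + (-0.1417675571) + (0.0000000000) = -1.323034

Answer: Theta = -1.323034


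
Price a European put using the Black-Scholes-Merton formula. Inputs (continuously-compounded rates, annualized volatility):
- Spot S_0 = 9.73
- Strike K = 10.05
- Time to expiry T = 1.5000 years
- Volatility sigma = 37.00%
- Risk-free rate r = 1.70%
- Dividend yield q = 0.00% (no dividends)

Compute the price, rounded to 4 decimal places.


Answer: Price = 1.7838

Derivation:
d1 = (ln(S/K) + (r - q + 0.5*sigma^2) * T) / (sigma * sqrt(T)) = 0.21144230
d2 = d1 - sigma * sqrt(T) = -0.24171330
exp(-rT) = 0.97482238; exp(-qT) = 1.00000000
P = K * exp(-rT) * N(-d2) - S_0 * exp(-qT) * N(-d1)
N(-d1) = 0.41627108; N(-d2) = 0.59549884
P = 10.0500 * 0.97482238 * 0.59549884 - 9.7300 * 1.00000000 * 0.41627108 = 1.7838


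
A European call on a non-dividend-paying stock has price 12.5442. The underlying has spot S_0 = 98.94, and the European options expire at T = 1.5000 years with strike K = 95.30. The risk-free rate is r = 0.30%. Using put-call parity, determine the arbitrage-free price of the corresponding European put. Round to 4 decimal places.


Answer: Put price = 8.4763

Derivation:
Put-call parity: C - P = S_0 * exp(-qT) - K * exp(-rT).
S_0 * exp(-qT) = 98.9400 * 1.00000000 = 98.94000000
K * exp(-rT) = 95.3000 * 0.99551011 = 94.87211347
P = C - S*exp(-qT) + K*exp(-rT)
P = 12.5442 - 98.94000000 + 94.87211347 = 8.4763


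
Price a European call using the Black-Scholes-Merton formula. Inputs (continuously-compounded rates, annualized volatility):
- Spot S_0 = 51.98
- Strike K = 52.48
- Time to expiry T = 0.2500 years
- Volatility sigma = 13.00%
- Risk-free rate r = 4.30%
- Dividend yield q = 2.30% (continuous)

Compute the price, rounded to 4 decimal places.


Answer: Price = 1.2279

Derivation:
d1 = (ln(S/K) + (r - q + 0.5*sigma^2) * T) / (sigma * sqrt(T)) = -0.03785562
d2 = d1 - sigma * sqrt(T) = -0.10285562
exp(-rT) = 0.98930757; exp(-qT) = 0.99426650
C = S_0 * exp(-qT) * N(d1) - K * exp(-rT) * N(d2)
N(d1) = 0.48490140; N(d2) = 0.45903878
C = 51.9800 * 0.99426650 * 0.48490140 - 52.4800 * 0.98930757 * 0.45903878 = 1.2279


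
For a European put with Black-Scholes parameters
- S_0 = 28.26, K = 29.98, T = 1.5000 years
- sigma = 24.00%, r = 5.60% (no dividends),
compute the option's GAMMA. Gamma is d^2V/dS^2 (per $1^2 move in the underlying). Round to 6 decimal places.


Answer: Gamma = 0.046754

Derivation:
d1 = 0.2317383474; d2 = -0.0622004218
phi(d1) = 0.3883726881; exp(-qT) = 1.0000000000; exp(-rT) = 0.9194312561
Gamma = exp(-qT) * phi(d1) / (S * sigma * sqrt(T)) = 1.0000000000 * 0.3883726881 / (28.2600 * 0.2400 * 1.2247448714) = 0.046754


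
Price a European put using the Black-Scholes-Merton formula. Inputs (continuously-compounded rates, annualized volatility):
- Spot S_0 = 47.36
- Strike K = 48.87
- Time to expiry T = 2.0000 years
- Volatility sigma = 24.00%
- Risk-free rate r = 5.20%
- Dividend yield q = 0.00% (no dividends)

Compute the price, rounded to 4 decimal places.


Answer: Price = 4.6391

Derivation:
d1 = (ln(S/K) + (r - q + 0.5*sigma^2) * T) / (sigma * sqrt(T)) = 0.38364750
d2 = d1 - sigma * sqrt(T) = 0.04423624
exp(-rT) = 0.90122530; exp(-qT) = 1.00000000
P = K * exp(-rT) * N(-d2) - S_0 * exp(-qT) * N(-d1)
N(-d1) = 0.35061986; N(-d2) = 0.48235805
P = 48.8700 * 0.90122530 * 0.48235805 - 47.3600 * 1.00000000 * 0.35061986 = 4.6391


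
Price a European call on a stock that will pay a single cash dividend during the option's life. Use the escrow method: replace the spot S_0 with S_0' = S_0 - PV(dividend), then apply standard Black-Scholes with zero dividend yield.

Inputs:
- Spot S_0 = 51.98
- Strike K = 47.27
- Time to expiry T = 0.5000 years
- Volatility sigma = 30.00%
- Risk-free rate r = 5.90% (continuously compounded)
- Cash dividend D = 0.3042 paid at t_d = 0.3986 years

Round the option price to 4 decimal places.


PV(D) = D * exp(-r * t_d) = 0.3042 * 0.97675698 = 0.29712947
S_0' = S_0 - PV(D) = 51.9800 - 0.29712947 = 51.68287053
d1 = (ln(S_0'/K) + (r + sigma^2/2)*T) / (sigma*sqrt(T)) = 0.66586151
d2 = d1 - sigma*sqrt(T) = 0.45372948
exp(-rT) = 0.97093088
N(d1) = 0.74725019; N(d2) = 0.67498823
C = S_0' * N(d1) - K * exp(-rT) * N(d2) = 51.68287053 * 0.74725019 - 47.2700 * 0.97093088 * 0.67498823 = 7.6408

Answer: Price = 7.6408


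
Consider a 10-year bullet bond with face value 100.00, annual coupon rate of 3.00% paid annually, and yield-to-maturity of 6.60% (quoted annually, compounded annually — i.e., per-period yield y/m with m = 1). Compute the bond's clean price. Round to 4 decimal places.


Answer: Price = 74.2409

Derivation:
Coupon per period c = face * coupon_rate / m = 3.000000
Periods per year m = 1; per-period yield y/m = 0.066000
Number of cashflows N = 10
Cashflows (t years, CF_t, discount factor 1/(1+y/m)^(m*t), PV):
  t = 1.0000: CF_t = 3.000000, DF = 0.938086, PV = 2.814259
  t = 2.0000: CF_t = 3.000000, DF = 0.880006, PV = 2.640018
  t = 3.0000: CF_t = 3.000000, DF = 0.825521, PV = 2.476564
  t = 4.0000: CF_t = 3.000000, DF = 0.774410, PV = 2.323231
  t = 5.0000: CF_t = 3.000000, DF = 0.726464, PV = 2.179391
  t = 6.0000: CF_t = 3.000000, DF = 0.681486, PV = 2.044457
  t = 7.0000: CF_t = 3.000000, DF = 0.639292, PV = 1.917877
  t = 8.0000: CF_t = 3.000000, DF = 0.599711, PV = 1.799134
  t = 9.0000: CF_t = 3.000000, DF = 0.562581, PV = 1.687743
  t = 10.0000: CF_t = 103.000000, DF = 0.527750, PV = 54.358214
Price P = sum_t PV_t = 74.240890


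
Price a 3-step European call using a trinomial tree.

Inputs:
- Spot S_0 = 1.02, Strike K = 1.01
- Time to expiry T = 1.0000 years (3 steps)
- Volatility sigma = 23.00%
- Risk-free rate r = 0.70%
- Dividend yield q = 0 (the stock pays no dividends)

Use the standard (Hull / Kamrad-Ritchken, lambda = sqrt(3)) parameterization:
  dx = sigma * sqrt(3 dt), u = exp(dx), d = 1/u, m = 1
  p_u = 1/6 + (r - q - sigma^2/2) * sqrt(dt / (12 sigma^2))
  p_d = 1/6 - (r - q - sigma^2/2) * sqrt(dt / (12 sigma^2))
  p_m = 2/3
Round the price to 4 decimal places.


Answer: Price = V(0,0) = 0.0944

Derivation:
dt = T/N = 0.333333; dx = sigma*sqrt(3*dt) = 0.230000
u = exp(dx) = 1.258600; d = 1/u = 0.794534
p_u = 0.152572, p_m = 0.666667, p_d = 0.180761
Discount per step: exp(-r*dt) = 0.997669
Stock lattice S(k, j) with j the centered position index:
  k=0: S(0,+0) = 1.0200
  k=1: S(1,-1) = 0.8104; S(1,+0) = 1.0200; S(1,+1) = 1.2838
  k=2: S(2,-2) = 0.6439; S(2,-1) = 0.8104; S(2,+0) = 1.0200; S(2,+1) = 1.2838; S(2,+2) = 1.6158
  k=3: S(3,-3) = 0.5116; S(3,-2) = 0.6439; S(3,-1) = 0.8104; S(3,+0) = 1.0200; S(3,+1) = 1.2838; S(3,+2) = 1.6158; S(3,+3) = 2.0336
Terminal payoffs V(N, j) = max(S_T - K, 0):
  V(3,-3) = 0.000000; V(3,-2) = 0.000000; V(3,-1) = 0.000000; V(3,+0) = 0.010000; V(3,+1) = 0.273772; V(3,+2) = 0.605755; V(3,+3) = 1.023590
Backward induction: V(k, j) = exp(-r*dt) * [p_u * V(k+1, j+1) + p_m * V(k+1, j) + p_d * V(k+1, j-1)]
  V(2,-2) = exp(-r*dt) * [p_u*0.000000 + p_m*0.000000 + p_d*0.000000] = 0.000000
  V(2,-1) = exp(-r*dt) * [p_u*0.010000 + p_m*0.000000 + p_d*0.000000] = 0.001522
  V(2,+0) = exp(-r*dt) * [p_u*0.273772 + p_m*0.010000 + p_d*0.000000] = 0.048324
  V(2,+1) = exp(-r*dt) * [p_u*0.605755 + p_m*0.273772 + p_d*0.010000] = 0.276099
  V(2,+2) = exp(-r*dt) * [p_u*1.023590 + p_m*0.605755 + p_d*0.273772] = 0.608075
  V(1,-1) = exp(-r*dt) * [p_u*0.048324 + p_m*0.001522 + p_d*0.000000] = 0.008368
  V(1,+0) = exp(-r*dt) * [p_u*0.276099 + p_m*0.048324 + p_d*0.001522] = 0.074442
  V(1,+1) = exp(-r*dt) * [p_u*0.608075 + p_m*0.276099 + p_d*0.048324] = 0.284911
  V(0,+0) = exp(-r*dt) * [p_u*0.284911 + p_m*0.074442 + p_d*0.008368] = 0.094390


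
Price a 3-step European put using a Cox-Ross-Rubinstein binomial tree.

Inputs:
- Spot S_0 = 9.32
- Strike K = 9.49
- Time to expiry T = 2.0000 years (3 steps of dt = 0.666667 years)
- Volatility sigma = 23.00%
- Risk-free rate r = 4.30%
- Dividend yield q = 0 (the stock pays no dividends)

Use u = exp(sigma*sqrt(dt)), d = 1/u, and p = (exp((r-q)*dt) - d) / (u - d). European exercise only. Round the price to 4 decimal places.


Answer: Price = V(0,0) = 0.9671

Derivation:
dt = T/N = 0.666667
u = exp(sigma*sqrt(dt)) = 1.206585; d = 1/u = 0.828785
p = (exp((r-q)*dt) - d) / (u - d) = 0.530165
Discount per step: exp(-r*dt) = 0.971740
Stock lattice S(k, i) with i counting down-moves:
  k=0: S(0,0) = 9.3200
  k=1: S(1,0) = 11.2454; S(1,1) = 7.7243
  k=2: S(2,0) = 13.5685; S(2,1) = 9.3200; S(2,2) = 6.4018
  k=3: S(3,0) = 16.3716; S(3,1) = 11.2454; S(3,2) = 7.7243; S(3,3) = 5.3057
Terminal payoffs V(N, i) = max(K - S_T, 0):
  V(3,0) = 0.000000; V(3,1) = 0.000000; V(3,2) = 1.765722; V(3,3) = 4.184309
Backward induction: V(k, i) = exp(-r*dt) * [p * V(k+1, i) + (1-p) * V(k+1, i+1)].
  V(2,0) = exp(-r*dt) * [p*0.000000 + (1-p)*0.000000] = 0.000000
  V(2,1) = exp(-r*dt) * [p*0.000000 + (1-p)*1.765722] = 0.806154
  V(2,2) = exp(-r*dt) * [p*1.765722 + (1-p)*4.184309] = 2.820048
  V(1,0) = exp(-r*dt) * [p*0.000000 + (1-p)*0.806154] = 0.368056
  V(1,1) = exp(-r*dt) * [p*0.806154 + (1-p)*2.820048] = 1.702831
  V(0,0) = exp(-r*dt) * [p*0.368056 + (1-p)*1.702831] = 0.967057


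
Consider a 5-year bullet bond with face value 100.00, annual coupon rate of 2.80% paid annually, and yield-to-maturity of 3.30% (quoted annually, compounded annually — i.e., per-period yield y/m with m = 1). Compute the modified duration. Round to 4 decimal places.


Coupon per period c = face * coupon_rate / m = 2.800000
Periods per year m = 1; per-period yield y/m = 0.033000
Number of cashflows N = 5
Cashflows (t years, CF_t, discount factor 1/(1+y/m)^(m*t), PV):
  t = 1.0000: CF_t = 2.800000, DF = 0.968054, PV = 2.710552
  t = 2.0000: CF_t = 2.800000, DF = 0.937129, PV = 2.623961
  t = 3.0000: CF_t = 2.800000, DF = 0.907192, PV = 2.540137
  t = 4.0000: CF_t = 2.800000, DF = 0.878211, PV = 2.458990
  t = 5.0000: CF_t = 102.800000, DF = 0.850156, PV = 87.395990
Price P = sum_t PV_t = 97.729629
First compute Macaulay numerator sum_t t * PV_t:
  t * PV_t at t = 1.0000: 2.710552
  t * PV_t at t = 2.0000: 5.247922
  t * PV_t at t = 3.0000: 7.620410
  t * PV_t at t = 4.0000: 9.835960
  t * PV_t at t = 5.0000: 436.979951
Macaulay duration D = 462.394794 / 97.729629 = 4.731368
Modified duration = D / (1 + y/m) = 4.731368 / (1 + 0.033000) = 4.580220

Answer: Modified duration = 4.5802


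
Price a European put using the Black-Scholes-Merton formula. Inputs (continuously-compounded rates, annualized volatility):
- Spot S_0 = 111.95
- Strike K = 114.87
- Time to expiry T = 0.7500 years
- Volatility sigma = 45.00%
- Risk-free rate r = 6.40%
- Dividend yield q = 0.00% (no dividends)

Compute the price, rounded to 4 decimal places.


d1 = (ln(S/K) + (r - q + 0.5*sigma^2) * T) / (sigma * sqrt(T)) = 0.25195255
d2 = d1 - sigma * sqrt(T) = -0.13775888
exp(-rT) = 0.95313379; exp(-qT) = 1.00000000
P = K * exp(-rT) * N(-d2) - S_0 * exp(-qT) * N(-d1)
N(-d1) = 0.40053887; N(-d2) = 0.55478451
P = 114.8700 * 0.95313379 * 0.55478451 - 111.9500 * 1.00000000 * 0.40053887 = 15.9011

Answer: Price = 15.9011


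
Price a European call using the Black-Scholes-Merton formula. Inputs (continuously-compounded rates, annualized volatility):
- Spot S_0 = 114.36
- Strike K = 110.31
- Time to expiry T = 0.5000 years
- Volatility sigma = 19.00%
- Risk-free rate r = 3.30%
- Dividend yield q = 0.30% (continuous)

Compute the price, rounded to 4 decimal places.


Answer: Price = 9.2301

Derivation:
d1 = (ln(S/K) + (r - q + 0.5*sigma^2) * T) / (sigma * sqrt(T)) = 0.44720249
d2 = d1 - sigma * sqrt(T) = 0.31285220
exp(-rT) = 0.98363538; exp(-qT) = 0.99850112
C = S_0 * exp(-qT) * N(d1) - K * exp(-rT) * N(d2)
N(d1) = 0.67263557; N(d2) = 0.62280352
C = 114.3600 * 0.99850112 * 0.67263557 - 110.3100 * 0.98363538 * 0.62280352 = 9.2301


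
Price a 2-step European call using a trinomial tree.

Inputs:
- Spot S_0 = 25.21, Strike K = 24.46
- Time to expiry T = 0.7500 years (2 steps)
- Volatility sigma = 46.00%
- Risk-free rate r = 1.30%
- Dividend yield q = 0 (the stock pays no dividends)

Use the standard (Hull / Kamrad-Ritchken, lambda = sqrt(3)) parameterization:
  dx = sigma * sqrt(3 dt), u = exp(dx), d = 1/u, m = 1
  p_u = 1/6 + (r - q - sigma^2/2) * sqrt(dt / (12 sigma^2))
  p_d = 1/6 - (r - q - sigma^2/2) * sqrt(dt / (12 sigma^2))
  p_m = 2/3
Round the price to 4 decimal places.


dt = T/N = 0.375000; dx = sigma*sqrt(3*dt) = 0.487904
u = exp(dx) = 1.628898; d = 1/u = 0.613912
p_u = 0.131004, p_m = 0.666667, p_d = 0.202329
Discount per step: exp(-r*dt) = 0.995137
Stock lattice S(k, j) with j the centered position index:
  k=0: S(0,+0) = 25.2100
  k=1: S(1,-1) = 15.4767; S(1,+0) = 25.2100; S(1,+1) = 41.0645
  k=2: S(2,-2) = 9.5013; S(2,-1) = 15.4767; S(2,+0) = 25.2100; S(2,+1) = 41.0645; S(2,+2) = 66.8899
Terminal payoffs V(N, j) = max(S_T - K, 0):
  V(2,-2) = 0.000000; V(2,-1) = 0.000000; V(2,+0) = 0.750000; V(2,+1) = 16.604517; V(2,+2) = 42.429908
Backward induction: V(k, j) = exp(-r*dt) * [p_u * V(k+1, j+1) + p_m * V(k+1, j) + p_d * V(k+1, j-1)]
  V(1,-1) = exp(-r*dt) * [p_u*0.750000 + p_m*0.000000 + p_d*0.000000] = 0.097775
  V(1,+0) = exp(-r*dt) * [p_u*16.604517 + p_m*0.750000 + p_d*0.000000] = 2.662246
  V(1,+1) = exp(-r*dt) * [p_u*42.429908 + p_m*16.604517 + p_d*0.750000] = 16.698305
  V(0,+0) = exp(-r*dt) * [p_u*16.698305 + p_m*2.662246 + p_d*0.097775] = 3.962791

Answer: Price = V(0,0) = 3.9628


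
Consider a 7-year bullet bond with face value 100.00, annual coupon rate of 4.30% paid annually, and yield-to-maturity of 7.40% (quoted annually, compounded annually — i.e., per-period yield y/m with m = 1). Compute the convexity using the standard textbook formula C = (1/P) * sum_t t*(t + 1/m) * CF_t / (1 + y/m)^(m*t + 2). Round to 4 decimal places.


Answer: Convexity = 40.3580

Derivation:
Coupon per period c = face * coupon_rate / m = 4.300000
Periods per year m = 1; per-period yield y/m = 0.074000
Number of cashflows N = 7
Cashflows (t years, CF_t, discount factor 1/(1+y/m)^(m*t), PV):
  t = 1.0000: CF_t = 4.300000, DF = 0.931099, PV = 4.003724
  t = 2.0000: CF_t = 4.300000, DF = 0.866945, PV = 3.727863
  t = 3.0000: CF_t = 4.300000, DF = 0.807211, PV = 3.471008
  t = 4.0000: CF_t = 4.300000, DF = 0.751593, PV = 3.231851
  t = 5.0000: CF_t = 4.300000, DF = 0.699808, PV = 3.009172
  t = 6.0000: CF_t = 4.300000, DF = 0.651590, PV = 2.801836
  t = 7.0000: CF_t = 104.300000, DF = 0.606694, PV = 63.278232
Price P = sum_t PV_t = 83.523687
Convexity numerator sum_t t*(t + 1/m) * CF_t / (1+y/m)^(m*t + 2):
  t = 1.0000: term = 6.942016
  t = 2.0000: term = 19.391106
  t = 3.0000: term = 36.110067
  t = 4.0000: term = 56.036727
  t = 5.0000: term = 78.263586
  t = 6.0000: term = 102.019571
  t = 7.0000: term = 3072.089070
Convexity = (1/P) * sum = 3370.852143 / 83.523687 = 40.358038


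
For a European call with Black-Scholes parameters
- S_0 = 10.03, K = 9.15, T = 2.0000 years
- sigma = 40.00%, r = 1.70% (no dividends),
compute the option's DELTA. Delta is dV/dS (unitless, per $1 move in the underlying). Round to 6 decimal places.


d1 = 0.5052750346; d2 = -0.0604103903
phi(d1) = 0.3511330865; exp(-qT) = 1.0000000000; exp(-rT) = 0.9665715046
N(d1) = 0.6933171625
Delta = exp(-qT) * N(d1) = 1.0000000000 * 0.6933171625 = 0.693317

Answer: Delta = 0.693317


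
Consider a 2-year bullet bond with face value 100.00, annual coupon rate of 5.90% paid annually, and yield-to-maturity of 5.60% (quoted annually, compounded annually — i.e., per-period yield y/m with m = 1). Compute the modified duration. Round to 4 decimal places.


Coupon per period c = face * coupon_rate / m = 5.900000
Periods per year m = 1; per-period yield y/m = 0.056000
Number of cashflows N = 2
Cashflows (t years, CF_t, discount factor 1/(1+y/m)^(m*t), PV):
  t = 1.0000: CF_t = 5.900000, DF = 0.946970, PV = 5.587121
  t = 2.0000: CF_t = 105.900000, DF = 0.896752, PV = 94.965995
Price P = sum_t PV_t = 100.553116
First compute Macaulay numerator sum_t t * PV_t:
  t * PV_t at t = 1.0000: 5.587121
  t * PV_t at t = 2.0000: 189.931990
Macaulay duration D = 195.519112 / 100.553116 = 1.944436
Modified duration = D / (1 + y/m) = 1.944436 / (1 + 0.056000) = 1.841322

Answer: Modified duration = 1.8413


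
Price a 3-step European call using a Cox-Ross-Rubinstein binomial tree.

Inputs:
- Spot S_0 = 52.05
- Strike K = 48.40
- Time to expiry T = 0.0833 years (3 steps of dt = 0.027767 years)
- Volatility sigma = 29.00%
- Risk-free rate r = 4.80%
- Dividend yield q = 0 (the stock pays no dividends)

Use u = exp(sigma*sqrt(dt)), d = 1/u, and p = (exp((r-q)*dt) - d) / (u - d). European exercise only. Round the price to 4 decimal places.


Answer: Price = V(0,0) = 4.2589

Derivation:
dt = T/N = 0.027767
u = exp(sigma*sqrt(dt)) = 1.049510; d = 1/u = 0.952825
p = (exp((r-q)*dt) - d) / (u - d) = 0.501716
Discount per step: exp(-r*dt) = 0.998668
Stock lattice S(k, i) with i counting down-moves:
  k=0: S(0,0) = 52.0500
  k=1: S(1,0) = 54.6270; S(1,1) = 49.5946
  k=2: S(2,0) = 57.3316; S(2,1) = 52.0500; S(2,2) = 47.2550
  k=3: S(3,0) = 60.1701; S(3,1) = 54.6270; S(3,2) = 49.5946; S(3,3) = 45.0257
Terminal payoffs V(N, i) = max(S_T - K, 0):
  V(3,0) = 11.770114; V(3,1) = 6.227011; V(3,2) = 1.194559; V(3,3) = 0.000000
Backward induction: V(k, i) = exp(-r*dt) * [p * V(k+1, i) + (1-p) * V(k+1, i+1)].
  V(2,0) = exp(-r*dt) * [p*11.770114 + (1-p)*6.227011] = 8.996074
  V(2,1) = exp(-r*dt) * [p*6.227011 + (1-p)*1.194559] = 3.714465
  V(2,2) = exp(-r*dt) * [p*1.194559 + (1-p)*0.000000] = 0.598531
  V(1,0) = exp(-r*dt) * [p*8.996074 + (1-p)*3.714465] = 6.355854
  V(1,1) = exp(-r*dt) * [p*3.714465 + (1-p)*0.598531] = 2.158964
  V(0,0) = exp(-r*dt) * [p*6.355854 + (1-p)*2.158964] = 4.258929


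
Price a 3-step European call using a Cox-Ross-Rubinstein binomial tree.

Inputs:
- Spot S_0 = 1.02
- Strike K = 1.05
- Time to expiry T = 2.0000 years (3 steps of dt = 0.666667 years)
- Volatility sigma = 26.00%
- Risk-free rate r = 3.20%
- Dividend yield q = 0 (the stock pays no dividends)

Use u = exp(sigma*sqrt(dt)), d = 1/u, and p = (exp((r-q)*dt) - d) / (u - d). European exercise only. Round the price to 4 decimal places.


Answer: Price = V(0,0) = 0.1754

Derivation:
dt = T/N = 0.666667
u = exp(sigma*sqrt(dt)) = 1.236505; d = 1/u = 0.808731
p = (exp((r-q)*dt) - d) / (u - d) = 0.497532
Discount per step: exp(-r*dt) = 0.978893
Stock lattice S(k, i) with i counting down-moves:
  k=0: S(0,0) = 1.0200
  k=1: S(1,0) = 1.2612; S(1,1) = 0.8249
  k=2: S(2,0) = 1.5595; S(2,1) = 1.0200; S(2,2) = 0.6671
  k=3: S(3,0) = 1.9284; S(3,1) = 1.2612; S(3,2) = 0.8249; S(3,3) = 0.5395
Terminal payoffs V(N, i) = max(S_T - K, 0):
  V(3,0) = 0.878360; V(3,1) = 0.211235; V(3,2) = 0.000000; V(3,3) = 0.000000
Backward induction: V(k, i) = exp(-r*dt) * [p * V(k+1, i) + (1-p) * V(k+1, i+1)].
  V(2,0) = exp(-r*dt) * [p*0.878360 + (1-p)*0.211235] = 0.531687
  V(2,1) = exp(-r*dt) * [p*0.211235 + (1-p)*0.000000] = 0.102878
  V(2,2) = exp(-r*dt) * [p*0.000000 + (1-p)*0.000000] = 0.000000
  V(1,0) = exp(-r*dt) * [p*0.531687 + (1-p)*0.102878] = 0.309550
  V(1,1) = exp(-r*dt) * [p*0.102878 + (1-p)*0.000000] = 0.050105
  V(0,0) = exp(-r*dt) * [p*0.309550 + (1-p)*0.050105] = 0.175405
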